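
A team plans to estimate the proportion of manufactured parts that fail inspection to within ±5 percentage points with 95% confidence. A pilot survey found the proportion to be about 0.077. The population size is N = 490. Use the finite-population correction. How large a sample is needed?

90

For a proportion with margin E = 0.05 at 95% confidence, z = 1.960.
n = p̂(1−p̂)(z/E)² = 0.077 × 0.923 × (1.960/0.05)² = 109.21 — call this n₀.
Finite-population correction with N = 490: n = n₀ / (1 + (n₀−1)/N) = 109.21 / 1.221 = 89.44
Round up: n = 90.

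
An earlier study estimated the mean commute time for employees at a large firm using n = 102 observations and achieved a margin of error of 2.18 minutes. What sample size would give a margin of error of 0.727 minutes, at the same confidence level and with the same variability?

918

Margin of error scales as 1/√n, so n₂ = n₁·(E₁/E₂)².
n₂ = 102 × (2.18/0.727)² = 102 × 8.992 = 917.18
Round up: n₂ = 918.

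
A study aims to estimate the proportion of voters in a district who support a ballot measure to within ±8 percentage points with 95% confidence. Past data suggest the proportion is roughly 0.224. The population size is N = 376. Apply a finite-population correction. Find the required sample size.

82

For a proportion with margin E = 0.08 at 95% confidence, z = 1.960.
n = p̂(1−p̂)(z/E)² = 0.224 × 0.776 × (1.960/0.08)² = 104.34 — call this n₀.
Finite-population correction with N = 376: n = n₀ / (1 + (n₀−1)/N) = 104.34 / 1.275 = 81.84
Round up: n = 82.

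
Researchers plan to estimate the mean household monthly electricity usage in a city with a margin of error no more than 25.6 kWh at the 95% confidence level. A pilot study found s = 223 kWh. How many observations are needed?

For a mean, the margin of error is E = z·σ/√n, so n = (zσ/E)².
At 95% confidence, z = 1.960.
n = (1.960 × 223 / 25.6)² = 291.50
Round up: n = 292.

n = 292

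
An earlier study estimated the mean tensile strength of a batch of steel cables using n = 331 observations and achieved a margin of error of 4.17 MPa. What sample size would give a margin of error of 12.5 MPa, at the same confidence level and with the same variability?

n = 37

Margin of error scales as 1/√n, so n₂ = n₁·(E₁/E₂)².
n₂ = 331 × (4.17/12.5)² = 331 × 0.1113 = 36.84
Round up: n₂ = 37.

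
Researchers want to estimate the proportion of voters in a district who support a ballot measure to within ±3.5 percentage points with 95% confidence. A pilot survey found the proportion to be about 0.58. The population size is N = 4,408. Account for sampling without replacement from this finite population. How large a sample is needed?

For a proportion with margin E = 0.035 at 95% confidence, z = 1.960.
n = p̂(1−p̂)(z/E)² = 0.58 × 0.42 × (1.960/0.035)² = 763.93 — call this n₀.
Finite-population correction with N = 4,408: n = n₀ / (1 + (n₀−1)/N) = 763.93 / 1.173 = 651.26
Round up: n = 652.

652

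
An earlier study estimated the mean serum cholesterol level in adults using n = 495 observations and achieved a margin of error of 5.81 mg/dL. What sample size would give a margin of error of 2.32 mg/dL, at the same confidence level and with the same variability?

3105

Margin of error scales as 1/√n, so n₂ = n₁·(E₁/E₂)².
n₂ = 495 × (5.81/2.32)² = 495 × 6.272 = 3104.64
Round up: n₂ = 3105.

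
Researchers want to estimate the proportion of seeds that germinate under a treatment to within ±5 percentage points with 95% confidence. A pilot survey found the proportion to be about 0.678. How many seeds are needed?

n = 336

For a proportion with margin E = 0.05 at 95% confidence, z = 1.960.
n = p̂(1−p̂)(z/E)² = 0.678 × 0.322 × (1.960/0.05)² = 335.47
Round up: n = 336.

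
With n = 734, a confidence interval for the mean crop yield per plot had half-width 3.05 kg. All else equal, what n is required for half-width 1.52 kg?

Margin of error scales as 1/√n, so n₂ = n₁·(E₁/E₂)².
n₂ = 734 × (3.05/1.52)² = 734 × 4.026 = 2955.08
Round up: n₂ = 2956.

2956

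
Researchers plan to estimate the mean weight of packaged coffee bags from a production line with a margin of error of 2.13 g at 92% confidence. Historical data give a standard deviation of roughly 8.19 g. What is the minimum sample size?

46

For a mean, the margin of error is E = z·σ/√n, so n = (zσ/E)².
At 92% confidence, z = 1.751.
n = (1.751 × 8.19 / 2.13)² = 45.33
Round up: n = 46.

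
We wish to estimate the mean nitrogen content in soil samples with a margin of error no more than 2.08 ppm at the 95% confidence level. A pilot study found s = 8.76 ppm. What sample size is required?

For a mean, the margin of error is E = z·σ/√n, so n = (zσ/E)².
At 95% confidence, z = 1.960.
n = (1.960 × 8.76 / 2.08)² = 68.14
Round up: n = 69.

69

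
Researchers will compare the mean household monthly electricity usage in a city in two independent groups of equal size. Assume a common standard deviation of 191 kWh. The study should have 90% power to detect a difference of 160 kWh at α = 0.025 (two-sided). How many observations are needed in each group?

36 per group

For two equal groups, n per group = 2·((z_{α/2} + z_β)·σ/δ)².
z_{α/2} = 2.241; z_β = 1.282 (power 90%).
n = 2 × (3.523 × 191 / 160)² = 2 × 17.69 = 35.38
Round up: n = 36 per group.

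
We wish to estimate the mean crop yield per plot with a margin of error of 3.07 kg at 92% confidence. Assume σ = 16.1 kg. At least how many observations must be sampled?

For a mean, the margin of error is E = z·σ/√n, so n = (zσ/E)².
At 92% confidence, z = 1.751.
n = (1.751 × 16.1 / 3.07)² = 84.32
Round up: n = 85.

85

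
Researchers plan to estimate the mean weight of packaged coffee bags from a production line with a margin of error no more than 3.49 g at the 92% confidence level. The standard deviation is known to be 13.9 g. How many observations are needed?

For a mean, the margin of error is E = z·σ/√n, so n = (zσ/E)².
At 92% confidence, z = 1.751.
n = (1.751 × 13.9 / 3.49)² = 48.64
Round up: n = 49.

49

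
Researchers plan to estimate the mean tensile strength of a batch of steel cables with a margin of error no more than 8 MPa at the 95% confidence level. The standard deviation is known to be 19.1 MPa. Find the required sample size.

For a mean, the margin of error is E = z·σ/√n, so n = (zσ/E)².
At 95% confidence, z = 1.960.
n = (1.960 × 19.1 / 8)² = 21.90
Round up: n = 22.

22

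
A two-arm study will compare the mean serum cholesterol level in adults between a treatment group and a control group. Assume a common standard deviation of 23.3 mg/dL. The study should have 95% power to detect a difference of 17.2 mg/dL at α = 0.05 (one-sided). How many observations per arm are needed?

For two equal groups, n per group = 2·((z_α + z_β)·σ/δ)².
z_α = 1.645; z_β = 1.645 (power 95%).
n = 2 × (3.290 × 23.3 / 17.2)² = 2 × 19.86 = 39.72
Round up: n = 40 per group.

40 per group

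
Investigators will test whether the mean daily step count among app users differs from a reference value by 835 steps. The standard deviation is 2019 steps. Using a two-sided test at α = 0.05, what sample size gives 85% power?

n = 53

For a one-sample z-test, n = ((z_{α/2} + z_β)·σ/δ)².
z_{α/2} = 1.960 (two-sided α = 0.05); z_β = 1.036 (power 85% → β = 0.15).
n = (2.996 × 2019 / 835)² = 52.48
Round up: n = 53.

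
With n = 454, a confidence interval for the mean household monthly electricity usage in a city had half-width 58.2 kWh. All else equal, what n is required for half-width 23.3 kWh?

Margin of error scales as 1/√n, so n₂ = n₁·(E₁/E₂)².
n₂ = 454 × (58.2/23.3)² = 454 × 6.239 = 2832.51
Round up: n₂ = 2833.

2833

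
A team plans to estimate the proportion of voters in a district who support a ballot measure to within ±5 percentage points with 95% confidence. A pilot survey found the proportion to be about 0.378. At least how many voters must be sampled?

n = 362

For a proportion with margin E = 0.05 at 95% confidence, z = 1.960.
n = p̂(1−p̂)(z/E)² = 0.378 × 0.622 × (1.960/0.05)² = 361.29
Round up: n = 362.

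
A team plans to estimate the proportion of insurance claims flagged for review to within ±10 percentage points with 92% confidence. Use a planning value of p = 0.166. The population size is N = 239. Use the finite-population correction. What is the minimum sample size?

37

For a proportion with margin E = 0.1 at 92% confidence, z = 1.751.
n = p̂(1−p̂)(z/E)² = 0.166 × 0.834 × (1.751/0.1)² = 42.45 — call this n₀.
Finite-population correction with N = 239: n = n₀ / (1 + (n₀−1)/N) = 42.45 / 1.173 = 36.19
Round up: n = 37.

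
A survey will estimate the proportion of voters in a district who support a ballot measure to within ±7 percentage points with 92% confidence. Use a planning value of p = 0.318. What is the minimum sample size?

136

For a proportion with margin E = 0.07 at 92% confidence, z = 1.751.
n = p̂(1−p̂)(z/E)² = 0.318 × 0.682 × (1.751/0.07)² = 135.70
Round up: n = 136.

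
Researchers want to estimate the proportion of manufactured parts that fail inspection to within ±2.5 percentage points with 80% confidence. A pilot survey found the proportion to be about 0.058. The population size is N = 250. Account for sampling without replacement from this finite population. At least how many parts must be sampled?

92

For a proportion with margin E = 0.025 at 80% confidence, z = 1.282.
n = p̂(1−p̂)(z/E)² = 0.058 × 0.942 × (1.282/0.025)² = 143.67 — call this n₀.
Finite-population correction with N = 250: n = n₀ / (1 + (n₀−1)/N) = 143.67 / 1.571 = 91.45
Round up: n = 92.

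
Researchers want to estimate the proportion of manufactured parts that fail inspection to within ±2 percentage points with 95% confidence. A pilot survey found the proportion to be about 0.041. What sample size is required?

For a proportion with margin E = 0.02 at 95% confidence, z = 1.960.
n = p̂(1−p̂)(z/E)² = 0.041 × 0.959 × (1.960/0.02)² = 377.62
Round up: n = 378.

378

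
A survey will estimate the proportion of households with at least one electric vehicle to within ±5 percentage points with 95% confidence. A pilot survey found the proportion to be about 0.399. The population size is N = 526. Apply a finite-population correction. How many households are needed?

217

For a proportion with margin E = 0.05 at 95% confidence, z = 1.960.
n = p̂(1−p̂)(z/E)² = 0.399 × 0.601 × (1.960/0.05)² = 368.48 — call this n₀.
Finite-population correction with N = 526: n = n₀ / (1 + (n₀−1)/N) = 368.48 / 1.699 = 216.88
Round up: n = 217.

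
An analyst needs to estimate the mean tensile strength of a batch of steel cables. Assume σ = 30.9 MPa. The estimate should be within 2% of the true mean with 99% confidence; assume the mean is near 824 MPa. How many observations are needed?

For a mean, the margin of error is E = z·σ/√n, so n = (zσ/E)².
At 99% confidence, z = 2.576.
E = 2% of 824 = 16.48 MPa.
n = (2.576 × 30.9 / 16.48)² = 23.33
Round up: n = 24.

n = 24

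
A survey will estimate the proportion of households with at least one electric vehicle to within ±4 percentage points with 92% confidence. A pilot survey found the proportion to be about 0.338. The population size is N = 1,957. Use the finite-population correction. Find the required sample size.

For a proportion with margin E = 0.04 at 92% confidence, z = 1.751.
n = p̂(1−p̂)(z/E)² = 0.338 × 0.662 × (1.751/0.04)² = 428.77 — call this n₀.
Finite-population correction with N = 1,957: n = n₀ / (1 + (n₀−1)/N) = 428.77 / 1.219 = 351.74
Round up: n = 352.

352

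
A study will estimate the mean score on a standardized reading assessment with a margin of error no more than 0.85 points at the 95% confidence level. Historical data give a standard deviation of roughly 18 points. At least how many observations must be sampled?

For a mean, the margin of error is E = z·σ/√n, so n = (zσ/E)².
At 95% confidence, z = 1.960.
n = (1.960 × 18 / 0.85)² = 1722.74
Round up: n = 1723.

1723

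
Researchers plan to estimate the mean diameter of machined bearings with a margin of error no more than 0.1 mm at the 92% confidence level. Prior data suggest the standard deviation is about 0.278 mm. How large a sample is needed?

n = 24

For a mean, the margin of error is E = z·σ/√n, so n = (zσ/E)².
At 92% confidence, z = 1.751.
n = (1.751 × 0.278 / 0.1)² = 23.70
Round up: n = 24.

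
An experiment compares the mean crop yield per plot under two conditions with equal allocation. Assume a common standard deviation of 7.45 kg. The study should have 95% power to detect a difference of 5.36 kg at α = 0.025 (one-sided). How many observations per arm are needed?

51 per group

For two equal groups, n per group = 2·((z_α + z_β)·σ/δ)².
z_α = 1.960; z_β = 1.645 (power 95%).
n = 2 × (3.605 × 7.45 / 5.36)² = 2 × 25.11 = 50.22
Round up: n = 51 per group.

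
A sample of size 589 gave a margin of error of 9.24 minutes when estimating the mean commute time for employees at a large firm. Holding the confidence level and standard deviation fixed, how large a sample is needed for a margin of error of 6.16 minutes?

1326

Margin of error scales as 1/√n, so n₂ = n₁·(E₁/E₂)².
n₂ = 589 × (9.24/6.16)² = 589 × 2.25 = 1325.25
Round up: n₂ = 1326.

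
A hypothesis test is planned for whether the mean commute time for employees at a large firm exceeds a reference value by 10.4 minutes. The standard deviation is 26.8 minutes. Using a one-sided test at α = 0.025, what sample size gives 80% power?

For a one-sample z-test, n = ((z_α + z_β)·σ/δ)².
z_α = 1.960 (one-sided α = 0.025); z_β = 0.842 (power 80% → β = 0.2).
n = (2.802 × 26.8 / 10.4)² = 52.14
Round up: n = 53.

53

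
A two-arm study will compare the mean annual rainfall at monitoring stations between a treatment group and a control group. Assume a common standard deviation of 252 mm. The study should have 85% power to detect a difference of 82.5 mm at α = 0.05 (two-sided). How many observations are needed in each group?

168 per group

For two equal groups, n per group = 2·((z_{α/2} + z_β)·σ/δ)².
z_{α/2} = 1.960; z_β = 1.036 (power 85%).
n = 2 × (2.996 × 252 / 82.5)² = 2 × 83.75 = 167.50
Round up: n = 168 per group.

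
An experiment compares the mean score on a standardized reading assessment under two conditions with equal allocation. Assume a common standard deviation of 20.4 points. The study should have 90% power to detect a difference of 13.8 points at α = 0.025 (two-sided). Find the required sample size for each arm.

55 per group

For two equal groups, n per group = 2·((z_{α/2} + z_β)·σ/δ)².
z_{α/2} = 2.241; z_β = 1.282 (power 90%).
n = 2 × (3.523 × 20.4 / 13.8)² = 2 × 27.12 = 54.24
Round up: n = 55 per group.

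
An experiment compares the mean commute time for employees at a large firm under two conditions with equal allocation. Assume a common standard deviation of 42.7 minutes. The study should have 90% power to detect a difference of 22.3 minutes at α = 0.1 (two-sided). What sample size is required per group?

For two equal groups, n per group = 2·((z_{α/2} + z_β)·σ/δ)².
z_{α/2} = 1.645; z_β = 1.282 (power 90%).
n = 2 × (2.927 × 42.7 / 22.3)² = 2 × 31.41 = 62.82
Round up: n = 63 per group.

63 per group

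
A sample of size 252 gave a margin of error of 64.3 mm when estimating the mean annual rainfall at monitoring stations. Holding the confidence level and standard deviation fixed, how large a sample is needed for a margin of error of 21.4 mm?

Margin of error scales as 1/√n, so n₂ = n₁·(E₁/E₂)².
n₂ = 252 × (64.3/21.4)² = 252 × 9.028 = 2275.06
Round up: n₂ = 2276.

2276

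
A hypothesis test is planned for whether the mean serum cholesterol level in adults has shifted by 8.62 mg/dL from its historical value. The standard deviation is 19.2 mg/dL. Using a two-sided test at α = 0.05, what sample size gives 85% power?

45

For a one-sample z-test, n = ((z_{α/2} + z_β)·σ/δ)².
z_{α/2} = 1.960 (two-sided α = 0.05); z_β = 1.036 (power 85% → β = 0.15).
n = (2.996 × 19.2 / 8.62)² = 44.53
Round up: n = 45.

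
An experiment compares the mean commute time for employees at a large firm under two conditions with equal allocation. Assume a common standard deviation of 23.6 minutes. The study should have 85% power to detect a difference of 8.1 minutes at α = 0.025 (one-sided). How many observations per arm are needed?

153 per group

For two equal groups, n per group = 2·((z_α + z_β)·σ/δ)².
z_α = 1.960; z_β = 1.036 (power 85%).
n = 2 × (2.996 × 23.6 / 8.1)² = 2 × 76.20 = 152.40
Round up: n = 153 per group.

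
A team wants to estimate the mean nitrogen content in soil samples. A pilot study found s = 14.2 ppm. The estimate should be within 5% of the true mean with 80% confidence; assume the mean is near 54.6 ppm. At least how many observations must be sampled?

45

For a mean, the margin of error is E = z·σ/√n, so n = (zσ/E)².
At 80% confidence, z = 1.282.
E = 5% of 54.6 = 2.73 ppm.
n = (1.282 × 14.2 / 2.73)² = 44.47
Round up: n = 45.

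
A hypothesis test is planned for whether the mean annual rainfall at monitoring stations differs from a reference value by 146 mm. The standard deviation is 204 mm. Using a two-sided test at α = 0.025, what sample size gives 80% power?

For a one-sample z-test, n = ((z_{α/2} + z_β)·σ/δ)².
z_{α/2} = 2.241 (two-sided α = 0.025); z_β = 0.842 (power 80% → β = 0.2).
n = (3.083 × 204 / 146)² = 18.56
Round up: n = 19.

n = 19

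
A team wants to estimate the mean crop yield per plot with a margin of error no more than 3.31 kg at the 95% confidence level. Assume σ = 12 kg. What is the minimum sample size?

For a mean, the margin of error is E = z·σ/√n, so n = (zσ/E)².
At 95% confidence, z = 1.960.
n = (1.960 × 12 / 3.31)² = 50.49
Round up: n = 51.

n = 51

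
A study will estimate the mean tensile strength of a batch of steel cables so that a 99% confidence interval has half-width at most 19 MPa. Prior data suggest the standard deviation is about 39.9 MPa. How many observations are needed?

For a mean, the margin of error is E = z·σ/√n, so n = (zσ/E)².
At 99% confidence, z = 2.576.
n = (2.576 × 39.9 / 19)² = 29.26
Round up: n = 30.

30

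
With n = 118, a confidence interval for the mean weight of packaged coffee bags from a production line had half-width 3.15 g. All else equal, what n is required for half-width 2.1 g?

266

Margin of error scales as 1/√n, so n₂ = n₁·(E₁/E₂)².
n₂ = 118 × (3.15/2.1)² = 118 × 2.25 = 265.50
Round up: n₂ = 266.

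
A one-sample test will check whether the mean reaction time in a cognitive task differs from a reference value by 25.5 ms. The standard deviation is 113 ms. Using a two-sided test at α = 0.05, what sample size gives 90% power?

207

For a one-sample z-test, n = ((z_{α/2} + z_β)·σ/δ)².
z_{α/2} = 1.960 (two-sided α = 0.05); z_β = 1.282 (power 90% → β = 0.1).
n = (3.242 × 113 / 25.5)² = 206.40
Round up: n = 207.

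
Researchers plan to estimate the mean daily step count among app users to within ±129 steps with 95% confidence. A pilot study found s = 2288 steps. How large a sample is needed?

1209

For a mean, the margin of error is E = z·σ/√n, so n = (zσ/E)².
At 95% confidence, z = 1.960.
n = (1.960 × 2288 / 129)² = 1208.49
Round up: n = 1209.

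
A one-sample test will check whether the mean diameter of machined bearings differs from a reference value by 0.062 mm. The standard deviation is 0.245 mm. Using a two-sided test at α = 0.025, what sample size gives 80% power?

For a one-sample z-test, n = ((z_{α/2} + z_β)·σ/δ)².
z_{α/2} = 2.241 (two-sided α = 0.025); z_β = 0.842 (power 80% → β = 0.2).
n = (3.083 × 0.245 / 0.062)² = 148.42
Round up: n = 149.

149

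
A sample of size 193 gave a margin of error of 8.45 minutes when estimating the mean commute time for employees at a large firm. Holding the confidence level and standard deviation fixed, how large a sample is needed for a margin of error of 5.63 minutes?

435

Margin of error scales as 1/√n, so n₂ = n₁·(E₁/E₂)².
n₂ = 193 × (8.45/5.63)² = 193 × 2.253 = 434.83
Round up: n₂ = 435.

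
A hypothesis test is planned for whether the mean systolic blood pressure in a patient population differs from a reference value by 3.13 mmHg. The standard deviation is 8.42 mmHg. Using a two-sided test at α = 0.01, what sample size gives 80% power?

n = 85

For a one-sample z-test, n = ((z_{α/2} + z_β)·σ/δ)².
z_{α/2} = 2.576 (two-sided α = 0.01); z_β = 0.842 (power 80% → β = 0.2).
n = (3.418 × 8.42 / 3.13)² = 84.54
Round up: n = 85.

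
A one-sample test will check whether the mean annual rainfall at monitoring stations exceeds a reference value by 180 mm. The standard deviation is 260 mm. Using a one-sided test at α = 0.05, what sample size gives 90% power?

For a one-sample z-test, n = ((z_α + z_β)·σ/δ)².
z_α = 1.645 (one-sided α = 0.05); z_β = 1.282 (power 90% → β = 0.1).
n = (2.927 × 260 / 180)² = 17.88
Round up: n = 18.

18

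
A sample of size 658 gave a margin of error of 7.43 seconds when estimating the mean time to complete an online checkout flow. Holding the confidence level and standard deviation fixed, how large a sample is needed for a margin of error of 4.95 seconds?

n = 1483

Margin of error scales as 1/√n, so n₂ = n₁·(E₁/E₂)².
n₂ = 658 × (7.43/4.95)² = 658 × 2.253 = 1482.47
Round up: n₂ = 1483.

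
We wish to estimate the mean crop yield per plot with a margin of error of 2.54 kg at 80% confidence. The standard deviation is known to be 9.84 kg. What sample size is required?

25

For a mean, the margin of error is E = z·σ/√n, so n = (zσ/E)².
At 80% confidence, z = 1.282.
n = (1.282 × 9.84 / 2.54)² = 24.67
Round up: n = 25.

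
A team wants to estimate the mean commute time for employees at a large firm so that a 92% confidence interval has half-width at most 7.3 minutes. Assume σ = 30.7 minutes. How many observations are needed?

55

For a mean, the margin of error is E = z·σ/√n, so n = (zσ/E)².
At 92% confidence, z = 1.751.
n = (1.751 × 30.7 / 7.3)² = 54.23
Round up: n = 55.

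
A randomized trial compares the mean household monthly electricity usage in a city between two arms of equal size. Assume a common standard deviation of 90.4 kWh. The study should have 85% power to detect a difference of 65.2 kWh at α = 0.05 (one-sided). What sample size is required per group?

For two equal groups, n per group = 2·((z_α + z_β)·σ/δ)².
z_α = 1.645; z_β = 1.036 (power 85%).
n = 2 × (2.681 × 90.4 / 65.2)² = 2 × 13.82 = 27.64
Round up: n = 28 per group.

28 per group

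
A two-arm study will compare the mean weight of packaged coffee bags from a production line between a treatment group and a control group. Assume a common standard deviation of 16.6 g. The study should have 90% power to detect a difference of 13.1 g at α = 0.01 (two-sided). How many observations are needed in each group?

48 per group

For two equal groups, n per group = 2·((z_{α/2} + z_β)·σ/δ)².
z_{α/2} = 2.576; z_β = 1.282 (power 90%).
n = 2 × (3.858 × 16.6 / 13.1)² = 2 × 23.90 = 47.80
Round up: n = 48 per group.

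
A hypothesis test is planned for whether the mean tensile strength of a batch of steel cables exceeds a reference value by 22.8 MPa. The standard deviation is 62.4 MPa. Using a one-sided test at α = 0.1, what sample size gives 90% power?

50

For a one-sample z-test, n = ((z_α + z_β)·σ/δ)².
z_α = 1.282 (one-sided α = 0.1); z_β = 1.282 (power 90% → β = 0.1).
n = (2.564 × 62.4 / 22.8)² = 49.24
Round up: n = 50.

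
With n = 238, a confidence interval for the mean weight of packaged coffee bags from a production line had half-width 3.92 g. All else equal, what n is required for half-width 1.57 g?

1484

Margin of error scales as 1/√n, so n₂ = n₁·(E₁/E₂)².
n₂ = 238 × (3.92/1.57)² = 238 × 6.234 = 1483.69
Round up: n₂ = 1484.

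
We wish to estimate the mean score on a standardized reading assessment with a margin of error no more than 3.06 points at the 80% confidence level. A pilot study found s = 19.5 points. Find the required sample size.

67

For a mean, the margin of error is E = z·σ/√n, so n = (zσ/E)².
At 80% confidence, z = 1.282.
n = (1.282 × 19.5 / 3.06)² = 66.74
Round up: n = 67.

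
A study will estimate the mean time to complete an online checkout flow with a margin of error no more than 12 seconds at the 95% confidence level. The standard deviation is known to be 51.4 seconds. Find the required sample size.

n = 71

For a mean, the margin of error is E = z·σ/√n, so n = (zσ/E)².
At 95% confidence, z = 1.960.
n = (1.960 × 51.4 / 12)² = 70.48
Round up: n = 71.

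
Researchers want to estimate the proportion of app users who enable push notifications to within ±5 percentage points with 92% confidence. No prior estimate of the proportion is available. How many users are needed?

n = 307

For a proportion with margin E = 0.05 at 92% confidence, z = 1.751.
With no prior estimate, use p = 0.5, which maximizes p(1−p) at 0.25.
n = 0.25 × (z/E)² = 0.25 × (1.751/0.05)² = 306.60
Round up: n = 307.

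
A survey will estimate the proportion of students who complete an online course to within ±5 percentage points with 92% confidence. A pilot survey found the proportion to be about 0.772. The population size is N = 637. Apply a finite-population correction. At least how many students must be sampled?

n = 162

For a proportion with margin E = 0.05 at 92% confidence, z = 1.751.
n = p̂(1−p̂)(z/E)² = 0.772 × 0.228 × (1.751/0.05)² = 215.87 — call this n₀.
Finite-population correction with N = 637: n = n₀ / (1 + (n₀−1)/N) = 215.87 / 1.337 = 161.46
Round up: n = 162.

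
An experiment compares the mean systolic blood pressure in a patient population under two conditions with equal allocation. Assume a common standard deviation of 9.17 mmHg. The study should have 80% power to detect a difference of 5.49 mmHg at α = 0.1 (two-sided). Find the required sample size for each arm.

For two equal groups, n per group = 2·((z_{α/2} + z_β)·σ/δ)².
z_{α/2} = 1.645; z_β = 0.842 (power 80%).
n = 2 × (2.487 × 9.17 / 5.49)² = 2 × 17.26 = 34.52
Round up: n = 35 per group.

35 per group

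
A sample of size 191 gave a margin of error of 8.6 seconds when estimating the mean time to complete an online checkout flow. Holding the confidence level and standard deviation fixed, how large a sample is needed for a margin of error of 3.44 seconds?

Margin of error scales as 1/√n, so n₂ = n₁·(E₁/E₂)².
n₂ = 191 × (8.6/3.44)² = 191 × 6.25 = 1193.75
Round up: n₂ = 1194.

n = 1194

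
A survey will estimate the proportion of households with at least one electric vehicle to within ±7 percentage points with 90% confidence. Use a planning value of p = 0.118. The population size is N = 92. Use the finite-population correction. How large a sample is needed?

36

For a proportion with margin E = 0.07 at 90% confidence, z = 1.645.
n = p̂(1−p̂)(z/E)² = 0.118 × 0.882 × (1.645/0.07)² = 57.48 — call this n₀.
Finite-population correction with N = 92: n = n₀ / (1 + (n₀−1)/N) = 57.48 / 1.614 = 35.61
Round up: n = 36.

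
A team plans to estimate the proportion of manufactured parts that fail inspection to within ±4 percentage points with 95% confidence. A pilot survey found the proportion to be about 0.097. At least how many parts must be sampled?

For a proportion with margin E = 0.04 at 95% confidence, z = 1.960.
n = p̂(1−p̂)(z/E)² = 0.097 × 0.903 × (1.960/0.04)² = 210.31
Round up: n = 211.

211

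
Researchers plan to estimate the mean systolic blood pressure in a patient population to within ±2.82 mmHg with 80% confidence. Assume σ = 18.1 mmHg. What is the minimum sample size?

68

For a mean, the margin of error is E = z·σ/√n, so n = (zσ/E)².
At 80% confidence, z = 1.282.
n = (1.282 × 18.1 / 2.82)² = 67.71
Round up: n = 68.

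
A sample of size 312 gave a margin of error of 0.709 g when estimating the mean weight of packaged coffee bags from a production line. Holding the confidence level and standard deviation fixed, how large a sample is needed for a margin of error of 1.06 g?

Margin of error scales as 1/√n, so n₂ = n₁·(E₁/E₂)².
n₂ = 312 × (0.709/1.06)² = 312 × 0.4474 = 139.59
Round up: n₂ = 140.

140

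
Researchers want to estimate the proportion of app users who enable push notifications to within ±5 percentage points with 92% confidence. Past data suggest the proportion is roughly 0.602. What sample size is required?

294

For a proportion with margin E = 0.05 at 92% confidence, z = 1.751.
n = p̂(1−p̂)(z/E)² = 0.602 × 0.398 × (1.751/0.05)² = 293.84
Round up: n = 294.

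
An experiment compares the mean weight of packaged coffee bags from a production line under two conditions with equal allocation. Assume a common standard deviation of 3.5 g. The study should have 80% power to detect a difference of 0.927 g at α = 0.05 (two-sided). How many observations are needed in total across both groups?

448 total

For two equal groups, n per group = 2·((z_{α/2} + z_β)·σ/δ)².
z_{α/2} = 1.960; z_β = 0.842 (power 80%).
n = 2 × (2.802 × 3.5 / 0.927)² = 2 × 111.92 = 223.84
Round up: n = 224 per group.
Total across both groups: 2 × 224 = 448.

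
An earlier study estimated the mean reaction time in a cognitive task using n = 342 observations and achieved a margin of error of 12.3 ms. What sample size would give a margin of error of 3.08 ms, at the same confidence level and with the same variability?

5455

Margin of error scales as 1/√n, so n₂ = n₁·(E₁/E₂)².
n₂ = 342 × (12.3/3.08)² = 342 × 15.95 = 5454.90
Round up: n₂ = 5455.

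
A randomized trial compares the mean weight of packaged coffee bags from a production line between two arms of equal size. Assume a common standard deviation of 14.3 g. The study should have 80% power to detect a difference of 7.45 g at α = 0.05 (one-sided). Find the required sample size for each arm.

For two equal groups, n per group = 2·((z_α + z_β)·σ/δ)².
z_α = 1.645; z_β = 0.842 (power 80%).
n = 2 × (2.487 × 14.3 / 7.45)² = 2 × 22.79 = 45.58
Round up: n = 46 per group.

46 per group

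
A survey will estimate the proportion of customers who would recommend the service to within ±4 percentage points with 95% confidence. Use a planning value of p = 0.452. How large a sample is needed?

For a proportion with margin E = 0.04 at 95% confidence, z = 1.960.
n = p̂(1−p̂)(z/E)² = 0.452 × 0.548 × (1.960/0.04)² = 594.72
Round up: n = 595.

595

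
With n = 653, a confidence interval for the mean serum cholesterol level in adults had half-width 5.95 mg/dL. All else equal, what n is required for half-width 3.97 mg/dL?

1467

Margin of error scales as 1/√n, so n₂ = n₁·(E₁/E₂)².
n₂ = 653 × (5.95/3.97)² = 653 × 2.246 = 1466.64
Round up: n₂ = 1467.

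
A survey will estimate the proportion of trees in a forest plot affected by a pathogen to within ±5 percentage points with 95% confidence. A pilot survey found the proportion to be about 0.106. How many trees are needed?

146

For a proportion with margin E = 0.05 at 95% confidence, z = 1.960.
n = p̂(1−p̂)(z/E)² = 0.106 × 0.894 × (1.960/0.05)² = 145.62
Round up: n = 146.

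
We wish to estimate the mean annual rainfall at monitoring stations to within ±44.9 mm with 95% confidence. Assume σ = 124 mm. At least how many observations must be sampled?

n = 30

For a mean, the margin of error is E = z·σ/√n, so n = (zσ/E)².
At 95% confidence, z = 1.960.
n = (1.960 × 124 / 44.9)² = 29.30
Round up: n = 30.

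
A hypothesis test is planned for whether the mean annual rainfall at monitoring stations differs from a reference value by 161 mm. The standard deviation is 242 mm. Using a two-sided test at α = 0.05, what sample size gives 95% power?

30

For a one-sample z-test, n = ((z_{α/2} + z_β)·σ/δ)².
z_{α/2} = 1.960 (two-sided α = 0.05); z_β = 1.645 (power 95% → β = 0.05).
n = (3.605 × 242 / 161)² = 29.36
Round up: n = 30.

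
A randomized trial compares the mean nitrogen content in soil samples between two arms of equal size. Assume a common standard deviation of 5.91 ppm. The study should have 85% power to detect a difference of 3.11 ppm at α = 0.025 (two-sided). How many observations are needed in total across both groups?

For two equal groups, n per group = 2·((z_{α/2} + z_β)·σ/δ)².
z_{α/2} = 2.241; z_β = 1.036 (power 85%).
n = 2 × (3.277 × 5.91 / 3.11)² = 2 × 38.78 = 77.56
Round up: n = 78 per group.
Total across both groups: 2 × 78 = 156.

156 total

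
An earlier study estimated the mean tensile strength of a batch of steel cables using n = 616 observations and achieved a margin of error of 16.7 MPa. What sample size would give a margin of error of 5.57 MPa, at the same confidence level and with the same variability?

Margin of error scales as 1/√n, so n₂ = n₁·(E₁/E₂)².
n₂ = 616 × (16.7/5.57)² = 616 × 8.989 = 5537.22
Round up: n₂ = 5538.

5538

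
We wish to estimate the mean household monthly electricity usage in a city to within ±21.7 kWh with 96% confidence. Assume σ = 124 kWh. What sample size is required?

For a mean, the margin of error is E = z·σ/√n, so n = (zσ/E)².
At 96% confidence, z = 2.054.
n = (2.054 × 124 / 21.7)² = 137.76
Round up: n = 138.

138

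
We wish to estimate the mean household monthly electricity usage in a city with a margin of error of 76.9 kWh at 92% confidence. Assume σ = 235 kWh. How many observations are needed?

For a mean, the margin of error is E = z·σ/√n, so n = (zσ/E)².
At 92% confidence, z = 1.751.
n = (1.751 × 235 / 76.9)² = 28.63
Round up: n = 29.

29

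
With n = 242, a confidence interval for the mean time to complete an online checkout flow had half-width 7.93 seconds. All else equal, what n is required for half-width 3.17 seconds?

Margin of error scales as 1/√n, so n₂ = n₁·(E₁/E₂)².
n₂ = 242 × (7.93/3.17)² = 242 × 6.258 = 1514.44
Round up: n₂ = 1515.

1515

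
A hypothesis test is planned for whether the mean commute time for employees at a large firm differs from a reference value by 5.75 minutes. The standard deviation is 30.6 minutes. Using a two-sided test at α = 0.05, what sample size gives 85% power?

For a one-sample z-test, n = ((z_{α/2} + z_β)·σ/δ)².
z_{α/2} = 1.960 (two-sided α = 0.05); z_β = 1.036 (power 85% → β = 0.15).
n = (2.996 × 30.6 / 5.75)² = 254.21
Round up: n = 255.

n = 255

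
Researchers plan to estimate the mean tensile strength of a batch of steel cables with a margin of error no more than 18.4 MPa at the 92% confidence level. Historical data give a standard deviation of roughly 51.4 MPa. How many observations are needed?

For a mean, the margin of error is E = z·σ/√n, so n = (zσ/E)².
At 92% confidence, z = 1.751.
n = (1.751 × 51.4 / 18.4)² = 23.93
Round up: n = 24.

24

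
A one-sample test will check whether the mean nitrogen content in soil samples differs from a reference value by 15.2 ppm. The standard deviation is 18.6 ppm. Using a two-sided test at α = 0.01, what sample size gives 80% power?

n = 18

For a one-sample z-test, n = ((z_{α/2} + z_β)·σ/δ)².
z_{α/2} = 2.576 (two-sided α = 0.01); z_β = 0.842 (power 80% → β = 0.2).
n = (3.418 × 18.6 / 15.2)² = 17.49
Round up: n = 18.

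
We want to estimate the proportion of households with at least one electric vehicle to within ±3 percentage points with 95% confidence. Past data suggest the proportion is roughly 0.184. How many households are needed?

641

For a proportion with margin E = 0.03 at 95% confidence, z = 1.960.
n = p̂(1−p̂)(z/E)² = 0.184 × 0.816 × (1.960/0.03)² = 640.88
Round up: n = 641.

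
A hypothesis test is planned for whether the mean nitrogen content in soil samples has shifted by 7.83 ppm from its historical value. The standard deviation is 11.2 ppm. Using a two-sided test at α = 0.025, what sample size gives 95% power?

31

For a one-sample z-test, n = ((z_{α/2} + z_β)·σ/δ)².
z_{α/2} = 2.241 (two-sided α = 0.025); z_β = 1.645 (power 95% → β = 0.05).
n = (3.886 × 11.2 / 7.83)² = 30.90
Round up: n = 31.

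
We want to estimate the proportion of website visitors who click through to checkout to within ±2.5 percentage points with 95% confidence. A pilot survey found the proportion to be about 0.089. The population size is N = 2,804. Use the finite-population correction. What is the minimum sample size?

424

For a proportion with margin E = 0.025 at 95% confidence, z = 1.960.
n = p̂(1−p̂)(z/E)² = 0.089 × 0.911 × (1.960/0.025)² = 498.36 — call this n₀.
Finite-population correction with N = 2,804: n = n₀ / (1 + (n₀−1)/N) = 498.36 / 1.177 = 423.42
Round up: n = 424.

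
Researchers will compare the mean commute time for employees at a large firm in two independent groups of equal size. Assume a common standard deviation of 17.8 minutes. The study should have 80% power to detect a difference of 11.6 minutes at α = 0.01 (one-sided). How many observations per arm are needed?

48 per group

For two equal groups, n per group = 2·((z_α + z_β)·σ/δ)².
z_α = 2.326; z_β = 0.842 (power 80%).
n = 2 × (3.168 × 17.8 / 11.6)² = 2 × 23.63 = 47.26
Round up: n = 48 per group.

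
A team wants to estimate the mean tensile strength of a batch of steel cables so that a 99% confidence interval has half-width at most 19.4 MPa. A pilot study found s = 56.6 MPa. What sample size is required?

57

For a mean, the margin of error is E = z·σ/√n, so n = (zσ/E)².
At 99% confidence, z = 2.576.
n = (2.576 × 56.6 / 19.4)² = 56.48
Round up: n = 57.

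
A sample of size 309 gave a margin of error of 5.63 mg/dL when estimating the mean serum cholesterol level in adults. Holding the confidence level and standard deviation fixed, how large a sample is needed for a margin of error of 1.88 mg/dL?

Margin of error scales as 1/√n, so n₂ = n₁·(E₁/E₂)².
n₂ = 309 × (5.63/1.88)² = 309 × 8.968 = 2771.11
Round up: n₂ = 2772.

2772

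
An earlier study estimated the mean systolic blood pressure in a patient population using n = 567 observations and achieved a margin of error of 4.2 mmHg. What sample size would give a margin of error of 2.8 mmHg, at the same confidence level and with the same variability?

n = 1276

Margin of error scales as 1/√n, so n₂ = n₁·(E₁/E₂)².
n₂ = 567 × (4.2/2.8)² = 567 × 2.25 = 1275.75
Round up: n₂ = 1276.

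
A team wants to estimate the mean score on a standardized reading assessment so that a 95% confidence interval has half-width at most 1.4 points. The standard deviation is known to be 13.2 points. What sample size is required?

For a mean, the margin of error is E = z·σ/√n, so n = (zσ/E)².
At 95% confidence, z = 1.960.
n = (1.960 × 13.2 / 1.4)² = 341.51
Round up: n = 342.

n = 342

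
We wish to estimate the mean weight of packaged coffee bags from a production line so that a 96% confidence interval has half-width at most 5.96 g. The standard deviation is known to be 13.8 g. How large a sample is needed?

For a mean, the margin of error is E = z·σ/√n, so n = (zσ/E)².
At 96% confidence, z = 2.054.
n = (2.054 × 13.8 / 5.96)² = 22.62
Round up: n = 23.

23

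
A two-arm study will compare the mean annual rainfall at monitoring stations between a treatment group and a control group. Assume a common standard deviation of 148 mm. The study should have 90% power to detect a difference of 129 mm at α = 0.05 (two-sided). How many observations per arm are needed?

For two equal groups, n per group = 2·((z_{α/2} + z_β)·σ/δ)².
z_{α/2} = 1.960; z_β = 1.282 (power 90%).
n = 2 × (3.242 × 148 / 129)² = 2 × 13.83 = 27.66
Round up: n = 28 per group.

28 per group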